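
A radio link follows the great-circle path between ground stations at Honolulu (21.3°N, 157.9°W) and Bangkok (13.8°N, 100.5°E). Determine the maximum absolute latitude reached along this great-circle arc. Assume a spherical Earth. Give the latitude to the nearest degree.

≈ 27°N

The great circle lies in the plane with unit normal n̂ = (p₁ × p₂)/|p₁ × p₂|.
Here n̂_z ≈ -0.890; the vertex latitude is φ_max = arccos|n̂_z| ≈ 27.1°.
Check via Clairaut: cos φ_max = |cos φ₁| · sin C = cos(21.3°)·sin(72.9°) ≈ 0.890, again giving ≈ 27.1°.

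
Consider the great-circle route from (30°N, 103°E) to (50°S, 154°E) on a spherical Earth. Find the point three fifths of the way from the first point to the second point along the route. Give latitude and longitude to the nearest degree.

≈ (19°S, 129°E)

From cos δ = sin φ₁ sin φ₂ + cos φ₁ cos φ₂ cos Δλ, the central angle is δ ≈ 1.604 rad (91.9°).
Interpolate at f = 3/5 with slerp weights a = sin((1−f)δ)/sin δ ≈ 0.599, b = sin(fδ)/sin δ ≈ 0.821.
p = a·p₁ + b·p₂ ≈ (-0.591, 0.736, -0.329); φ = arcsin(p_z) ≈ -19.24°, λ = atan2(p_y, p_x) ≈ 128.74°.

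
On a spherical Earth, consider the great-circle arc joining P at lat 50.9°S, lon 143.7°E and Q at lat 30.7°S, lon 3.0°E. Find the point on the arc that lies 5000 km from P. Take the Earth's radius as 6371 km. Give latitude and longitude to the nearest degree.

Convert each endpoint to a unit vector on the sphere (x = cos φ cos λ, y = cos φ sin λ, z = sin φ).
The central angle between the endpoints is δ = arccos(p₁·p₂) ≈ 1.594 rad (91.3°). The total great-circle distance is δ·R ≈ 1.594 × 6371 ≈ 10157 km, so the target fraction is f = 5000/10157 ≈ 0.492.
Interpolate at f ≈ 0.492 with slerp weights a = sin((1−f)δ)/sin δ ≈ 0.724, b = sin(fδ)/sin δ ≈ 0.707.
p = a·p₁ + b·p₂ ≈ (0.239, 0.302, -0.923); φ = arcsin(p_z) ≈ -67.34°, λ = atan2(p_y, p_x) ≈ 51.66°.

≈ lat 67°S, lon 52°E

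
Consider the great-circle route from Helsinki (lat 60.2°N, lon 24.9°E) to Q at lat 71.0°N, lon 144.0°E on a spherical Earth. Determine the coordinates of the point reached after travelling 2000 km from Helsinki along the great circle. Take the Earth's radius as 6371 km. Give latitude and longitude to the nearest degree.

Write both endpoints as unit vectors p₁, p₂ with components (cos φ cos λ, cos φ sin λ, sin φ).
The central angle between the endpoints is δ = arccos(p₁·p₂) ≈ 0.735 rad (42.1°). The total great-circle distance is δ·R ≈ 0.735 × 6371 ≈ 4683 km, so the target fraction is f = 2000/4683 ≈ 0.427.
Interpolate at f ≈ 0.427 with slerp weights a = sin((1−f)δ)/sin δ ≈ 0.610, b = sin(fδ)/sin δ ≈ 0.460.
p = a·p₁ + b·p₂ ≈ (0.153, 0.216, 0.964); φ = arcsin(p_z) ≈ 74.65°, λ = atan2(p_y, p_x) ≈ 54.56°.

≈ lat 75°N, lon 55°E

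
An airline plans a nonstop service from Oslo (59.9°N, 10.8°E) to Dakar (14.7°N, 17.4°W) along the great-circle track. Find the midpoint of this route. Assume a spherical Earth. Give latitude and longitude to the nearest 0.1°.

≈ 38.1°N, 7.9°W

Convert each endpoint to a unit vector on the sphere (x = cos φ cos λ, y = cos φ sin λ, z = sin φ).
The central angle between the endpoints is δ = arccos(p₁·p₂) ≈ 0.867 rad (49.7°).
Interpolate at f = 1/2 with slerp weights a = sin((1−f)δ)/sin δ ≈ 0.551, b = sin(fδ)/sin δ ≈ 0.551.
p = a·p₁ + b·p₂ ≈ (0.780, -0.108, 0.616); φ = arcsin(p_z) ≈ 38.06°, λ = atan2(p_y, p_x) ≈ -7.85°.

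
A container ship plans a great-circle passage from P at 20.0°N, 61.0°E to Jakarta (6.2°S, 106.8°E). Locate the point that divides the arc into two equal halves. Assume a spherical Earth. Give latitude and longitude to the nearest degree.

≈ 7°N, 85°E

Write both endpoints as unit vectors p₁, p₂ with components (cos φ cos λ, cos φ sin λ, sin φ).
The central angle between the endpoints is δ = arccos(p₁·p₂) ≈ 0.909 rad (52.1°).
Interpolate at f = 1/2 with slerp weights a = sin((1−f)δ)/sin δ ≈ 0.557, b = sin(fδ)/sin δ ≈ 0.557.
p = a·p₁ + b·p₂ ≈ (0.094, 0.987, 0.130); φ = arcsin(p_z) ≈ 7.48°, λ = atan2(p_y, p_x) ≈ 84.58°.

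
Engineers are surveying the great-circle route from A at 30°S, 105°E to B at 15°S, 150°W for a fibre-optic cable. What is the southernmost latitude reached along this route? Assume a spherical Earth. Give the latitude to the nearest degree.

≈ 36°S

The great circle lies in the plane with unit normal n̂ = (p₁ × p₂)/|p₁ × p₂|.
Here n̂_z ≈ +0.811; the vertex latitude is φ_max = arccos|n̂_z| ≈ 35.8°.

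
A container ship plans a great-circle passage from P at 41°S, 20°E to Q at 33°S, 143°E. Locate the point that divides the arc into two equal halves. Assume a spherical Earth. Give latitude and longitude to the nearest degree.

Convert each endpoint to a unit vector on the sphere (x = cos φ cos λ, y = cos φ sin λ, z = sin φ).
The central angle between the endpoints is δ = arccos(p₁·p₂) ≈ 1.558 rad (89.3°).
Interpolate at f = 1/2 with slerp weights a = sin((1−f)δ)/sin δ ≈ 0.703, b = sin(fδ)/sin δ ≈ 0.703.
p = a·p₁ + b·p₂ ≈ (0.028, 0.536, -0.844); φ = arcsin(p_z) ≈ -57.54°, λ = atan2(p_y, p_x) ≈ 87.04°.

≈ 58°S, 87°E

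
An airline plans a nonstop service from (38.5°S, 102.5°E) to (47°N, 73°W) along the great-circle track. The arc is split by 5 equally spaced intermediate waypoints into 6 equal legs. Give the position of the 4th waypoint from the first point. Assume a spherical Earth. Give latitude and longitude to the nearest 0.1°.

≈ (67.8°N, 47.8°E)

Convert each endpoint to a unit vector on the sphere (x = cos φ cos λ, y = cos φ sin λ, z = sin φ).
The central angle between the endpoints is δ = arccos(p₁·p₂) ≈ 2.982 rad (170.9°).
Interpolate at f = 4/6 with slerp weights a = sin((1−f)δ)/sin δ ≈ 5.291, b = sin(fδ)/sin δ ≈ 5.770.
p = a·p₁ + b·p₂ ≈ (0.254, 0.280, 0.926); φ = arcsin(p_z) ≈ 67.78°, λ = atan2(p_y, p_x) ≈ 47.76°.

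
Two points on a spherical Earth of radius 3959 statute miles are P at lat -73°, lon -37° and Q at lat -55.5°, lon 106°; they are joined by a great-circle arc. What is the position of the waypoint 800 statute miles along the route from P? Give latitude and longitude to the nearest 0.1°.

≈ lat -81.6°, lon 1.2°

Write both endpoints as unit vectors p₁, p₂ with components (cos φ cos λ, cos φ sin λ, sin φ).
The central angle between the endpoints is δ = arccos(p₁·p₂) ≈ 0.855 rad (49.0°). The total great-circle distance is δ·R ≈ 0.855 × 3959 ≈ 3387 mi, so the target fraction is f = 800/3387 ≈ 0.236.
Interpolate at f ≈ 0.236 with slerp weights a = sin((1−f)δ)/sin δ ≈ 0.805, b = sin(fδ)/sin δ ≈ 0.266.
p = a·p₁ + b·p₂ ≈ (0.147, 0.003, -0.989); φ = arcsin(p_z) ≈ -81.57°, λ = atan2(p_y, p_x) ≈ 1.20°.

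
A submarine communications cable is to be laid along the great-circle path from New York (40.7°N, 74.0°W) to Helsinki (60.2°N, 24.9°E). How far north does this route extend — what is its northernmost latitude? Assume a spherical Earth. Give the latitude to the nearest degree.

≈ 64°N

The great circle lies in the plane with unit normal n̂ = (p₁ × p₂)/|p₁ × p₂|.
Here n̂_z ≈ +0.432; the vertex latitude is φ_max = arccos|n̂_z| ≈ 64.4°.
Check via Clairaut: cos φ_max = |cos φ₁| · sin C = cos(40.7°)·sin(34.7°) ≈ 0.432, again giving ≈ 64.4°.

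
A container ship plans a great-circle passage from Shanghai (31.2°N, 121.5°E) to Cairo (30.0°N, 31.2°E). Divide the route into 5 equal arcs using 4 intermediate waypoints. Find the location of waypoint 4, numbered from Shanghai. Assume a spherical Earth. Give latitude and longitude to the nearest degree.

≈ (36°N, 48°E)

Convert each endpoint to a unit vector on the sphere (x = cos φ cos λ, y = cos φ sin λ, z = sin φ).
The central angle between the endpoints is δ = arccos(p₁·p₂) ≈ 1.313 rad (75.2°).
Interpolate at f = 4/5 with slerp weights a = sin((1−f)δ)/sin δ ≈ 0.268, b = sin(fδ)/sin δ ≈ 0.897.
p = a·p₁ + b·p₂ ≈ (0.545, 0.598, 0.588); φ = arcsin(p_z) ≈ 35.99°, λ = atan2(p_y, p_x) ≈ 47.69°.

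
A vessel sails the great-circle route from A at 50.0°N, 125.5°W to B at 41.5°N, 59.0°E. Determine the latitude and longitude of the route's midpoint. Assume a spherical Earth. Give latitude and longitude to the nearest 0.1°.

≈ 85.2°N, 84.0°E

The haversine formula gives a central angle δ ≈ 1.543 rad (88.4°) between the endpoints.
Interpolate at f = 1/2 with slerp weights a = sin((1−f)δ)/sin δ ≈ 0.698, b = sin(fδ)/sin δ ≈ 0.698.
p = a·p₁ + b·p₂ ≈ (0.009, 0.083, 0.997); φ = arcsin(p_z) ≈ 85.23°, λ = atan2(p_y, p_x) ≈ 84.00°.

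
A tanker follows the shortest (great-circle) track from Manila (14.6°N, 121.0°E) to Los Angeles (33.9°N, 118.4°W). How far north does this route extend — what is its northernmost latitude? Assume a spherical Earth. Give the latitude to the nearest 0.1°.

The great circle lies in the plane with unit normal n̂ = (p₁ × p₂)/|p₁ × p₂|.
Here n̂_z ≈ +0.718; the vertex latitude is φ_max = arccos|n̂_z| ≈ 44.1°.
Check via Clairaut: cos φ_max = |cos φ₁| · sin C = cos(14.6°)·sin(47.9°) ≈ 0.718, again giving ≈ 44.1°.

≈ 44.1°N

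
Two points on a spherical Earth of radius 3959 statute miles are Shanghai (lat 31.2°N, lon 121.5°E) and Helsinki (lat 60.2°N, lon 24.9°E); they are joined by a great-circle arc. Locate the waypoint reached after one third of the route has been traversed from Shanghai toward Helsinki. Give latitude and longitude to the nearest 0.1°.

From cos δ = sin φ₁ sin φ₂ + cos φ₁ cos φ₂ cos Δλ, the central angle is δ ≈ 1.159 rad (66.4°).
Interpolate at f = 1/3 with slerp weights a = sin((1−f)δ)/sin δ ≈ 0.762, b = sin(fδ)/sin δ ≈ 0.411.
p = a·p₁ + b·p₂ ≈ (-0.155, 0.641, 0.751); φ = arcsin(p_z) ≈ 48.70°, λ = atan2(p_y, p_x) ≈ 103.59°.

≈ lat 48.7°N, lon 103.6°E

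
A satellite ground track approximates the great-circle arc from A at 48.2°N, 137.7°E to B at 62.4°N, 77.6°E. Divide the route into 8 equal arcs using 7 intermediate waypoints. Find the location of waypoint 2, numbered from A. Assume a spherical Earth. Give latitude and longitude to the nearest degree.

From cos δ = sin φ₁ sin φ₂ + cos φ₁ cos φ₂ cos Δλ, the central angle is δ ≈ 0.619 rad (35.5°).
Interpolate at f = 2/8 with slerp weights a = sin((1−f)δ)/sin δ ≈ 0.772, b = sin(fδ)/sin δ ≈ 0.266.
p = a·p₁ + b·p₂ ≈ (-0.354, 0.466, 0.811); φ = arcsin(p_z) ≈ 54.16°, λ = atan2(p_y, p_x) ≈ 127.20°.

≈ 54°N, 127°E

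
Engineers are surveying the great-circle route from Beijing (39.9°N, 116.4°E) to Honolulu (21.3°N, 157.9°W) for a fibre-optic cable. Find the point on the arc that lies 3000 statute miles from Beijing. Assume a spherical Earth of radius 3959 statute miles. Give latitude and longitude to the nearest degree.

≈ (36°N, 172°E)

The haversine formula gives a central angle δ ≈ 1.280 rad (73.3°) between the endpoints. The total great-circle distance is δ·R ≈ 1.280 × 3959 ≈ 5068 mi, so the target fraction is f = 3000/5068 ≈ 0.592.
Interpolate at f ≈ 0.592 with slerp weights a = sin((1−f)δ)/sin δ ≈ 0.521, b = sin(fδ)/sin δ ≈ 0.717.
p = a·p₁ + b·p₂ ≈ (-0.797, 0.106, 0.595); φ = arcsin(p_z) ≈ 36.49°, λ = atan2(p_y, p_x) ≈ 172.40°.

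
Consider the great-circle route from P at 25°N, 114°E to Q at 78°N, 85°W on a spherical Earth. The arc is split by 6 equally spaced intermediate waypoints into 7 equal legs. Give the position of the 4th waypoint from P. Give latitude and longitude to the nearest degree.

Write both endpoints as unit vectors p₁, p₂ with components (cos φ cos λ, cos φ sin λ, sin φ).
The central angle between the endpoints is δ = arccos(p₁·p₂) ≈ 1.333 rad (76.4°).
Interpolate at f = 4/7 with slerp weights a = sin((1−f)δ)/sin δ ≈ 0.556, b = sin(fδ)/sin δ ≈ 0.710.
p = a·p₁ + b·p₂ ≈ (-0.192, 0.314, 0.930); φ = arcsin(p_z) ≈ 68.42°, λ = atan2(p_y, p_x) ≈ 121.51°.

≈ 68°N, 122°E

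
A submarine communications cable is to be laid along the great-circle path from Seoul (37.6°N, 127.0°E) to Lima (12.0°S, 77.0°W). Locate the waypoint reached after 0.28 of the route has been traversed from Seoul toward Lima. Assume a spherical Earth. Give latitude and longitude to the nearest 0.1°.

≈ (55.1°N, 177.0°W)

Convert each endpoint to a unit vector on the sphere (x = cos φ cos λ, y = cos φ sin λ, z = sin φ).
The central angle between the endpoints is δ = arccos(p₁·p₂) ≈ 2.559 rad (146.6°).
Interpolate at f = 0.28 with slerp weights a = sin((1−f)δ)/sin δ ≈ 1.750, b = sin(fδ)/sin δ ≈ 1.193.
p = a·p₁ + b·p₂ ≈ (-0.572, -0.030, 0.820); φ = arcsin(p_z) ≈ 55.06°, λ = atan2(p_y, p_x) ≈ -177.04°.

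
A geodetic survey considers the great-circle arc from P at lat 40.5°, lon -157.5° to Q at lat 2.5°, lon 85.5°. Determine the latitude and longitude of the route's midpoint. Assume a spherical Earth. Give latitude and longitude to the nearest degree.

≈ lat 36°, lon 132°

Convert each endpoint to a unit vector on the sphere (x = cos φ cos λ, y = cos φ sin λ, z = sin φ).
The central angle between the endpoints is δ = arccos(p₁·p₂) ≈ 1.893 rad (108.5°).
Interpolate at f = 1/2 with slerp weights a = sin((1−f)δ)/sin δ ≈ 0.855, b = sin(fδ)/sin δ ≈ 0.855.
p = a·p₁ + b·p₂ ≈ (-0.534, 0.603, 0.593); φ = arcsin(p_z) ≈ 36.36°, λ = atan2(p_y, p_x) ≈ 131.52°.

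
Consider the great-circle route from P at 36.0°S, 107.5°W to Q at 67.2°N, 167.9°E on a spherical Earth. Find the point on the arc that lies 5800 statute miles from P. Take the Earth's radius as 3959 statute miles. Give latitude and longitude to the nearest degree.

From cos δ = sin φ₁ sin φ₂ + cos φ₁ cos φ₂ cos Δλ, the central angle is δ ≈ 2.109 rad (120.8°). The total great-circle distance is δ·R ≈ 2.109 × 3959 ≈ 8348 mi, so the target fraction is f = 5800/8348 ≈ 0.695.
Interpolate at f ≈ 0.695 with slerp weights a = sin((1−f)δ)/sin δ ≈ 0.699, b = sin(fδ)/sin δ ≈ 1.158.
p = a·p₁ + b·p₂ ≈ (-0.609, -0.445, 0.657); φ = arcsin(p_z) ≈ 41.05°, λ = atan2(p_y, p_x) ≈ -143.82°.

≈ 41°N, 144°W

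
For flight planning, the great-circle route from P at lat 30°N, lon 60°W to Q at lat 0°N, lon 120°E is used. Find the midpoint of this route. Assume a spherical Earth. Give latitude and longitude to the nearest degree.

Convert each endpoint to a unit vector on the sphere (x = cos φ cos λ, y = cos φ sin λ, z = sin φ).
The central angle between the endpoints is δ = arccos(p₁·p₂) ≈ 2.618 rad (150.0°).
Interpolate at f = 1/2 with slerp weights a = sin((1−f)δ)/sin δ ≈ 1.932, b = sin(fδ)/sin δ ≈ 1.932.
p = a·p₁ + b·p₂ ≈ (-0.129, 0.224, 0.966); φ = arcsin(p_z) ≈ 75.00°, λ = atan2(p_y, p_x) ≈ 120.00°.

≈ lat 75°N, lon 120°E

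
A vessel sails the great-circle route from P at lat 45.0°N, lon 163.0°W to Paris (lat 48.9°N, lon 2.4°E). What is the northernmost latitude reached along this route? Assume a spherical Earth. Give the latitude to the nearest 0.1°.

≈ 83.2°N

The great circle lies in the plane with unit normal n̂ = (p₁ × p₂)/|p₁ × p₂|.
Here n̂_z ≈ +0.118; the vertex latitude is φ_max = arccos|n̂_z| ≈ 83.2°.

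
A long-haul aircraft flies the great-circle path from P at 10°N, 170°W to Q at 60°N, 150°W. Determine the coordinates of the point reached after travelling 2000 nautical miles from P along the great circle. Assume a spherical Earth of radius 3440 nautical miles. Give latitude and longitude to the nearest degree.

Convert each endpoint to a unit vector on the sphere (x = cos φ cos λ, y = cos φ sin λ, z = sin φ).
The central angle between the endpoints is δ = arccos(p₁·p₂) ≈ 0.911 rad (52.2°). The total great-circle distance is δ·R ≈ 0.911 × 3440 ≈ 3133 nmi, so the target fraction is f = 2000/3133 ≈ 0.638.
Interpolate at f ≈ 0.638 with slerp weights a = sin((1−f)δ)/sin δ ≈ 0.409, b = sin(fδ)/sin δ ≈ 0.695.
p = a·p₁ + b·p₂ ≈ (-0.698, -0.244, 0.673); φ = arcsin(p_z) ≈ 42.31°, λ = atan2(p_y, p_x) ≈ -160.75°.

≈ 42°N, 161°W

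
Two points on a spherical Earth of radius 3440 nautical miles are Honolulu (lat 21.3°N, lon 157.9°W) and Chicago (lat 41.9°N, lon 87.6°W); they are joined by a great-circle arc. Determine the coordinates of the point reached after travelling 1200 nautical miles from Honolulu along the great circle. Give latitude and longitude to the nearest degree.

Convert each endpoint to a unit vector on the sphere (x = cos φ cos λ, y = cos φ sin λ, z = sin φ).
The central angle between the endpoints is δ = arccos(p₁·p₂) ≈ 1.074 rad (61.6°). The total great-circle distance is δ·R ≈ 1.074 × 3440 ≈ 3696 nmi, so the target fraction is f = 1200/3696 ≈ 0.325.
Interpolate at f ≈ 0.325 with slerp weights a = sin((1−f)δ)/sin δ ≈ 0.755, b = sin(fδ)/sin δ ≈ 0.389.
p = a·p₁ + b·p₂ ≈ (-0.639, -0.554, 0.534); φ = arcsin(p_z) ≈ 32.26°, λ = atan2(p_y, p_x) ≈ -139.11°.

≈ lat 32°N, lon 139°W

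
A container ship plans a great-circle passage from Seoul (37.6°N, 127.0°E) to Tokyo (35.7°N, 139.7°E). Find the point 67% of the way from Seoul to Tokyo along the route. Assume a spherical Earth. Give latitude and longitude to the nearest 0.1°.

Write both endpoints as unit vectors p₁, p₂ with components (cos φ cos λ, cos φ sin λ, sin φ).
The central angle between the endpoints is δ = arccos(p₁·p₂) ≈ 0.181 rad (10.4°).
Interpolate at f = 0.67 with slerp weights a = sin((1−f)δ)/sin δ ≈ 0.332, b = sin(fδ)/sin δ ≈ 0.672.
p = a·p₁ + b·p₂ ≈ (-0.574, 0.563, 0.594); φ = arcsin(p_z) ≈ 36.48°, λ = atan2(p_y, p_x) ≈ 135.58°.

≈ 36.5°N, 135.6°E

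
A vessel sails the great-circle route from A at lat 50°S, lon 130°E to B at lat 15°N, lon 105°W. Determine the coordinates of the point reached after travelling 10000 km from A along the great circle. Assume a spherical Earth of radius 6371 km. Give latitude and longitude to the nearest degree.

≈ lat 12°S, lon 126°W

Write both endpoints as unit vectors p₁, p₂ with components (cos φ cos λ, cos φ sin λ, sin φ).
The central angle between the endpoints is δ = arccos(p₁·p₂) ≈ 2.158 rad (123.7°). The total great-circle distance is δ·R ≈ 2.158 × 6371 ≈ 13751 km, so the target fraction is f = 10000/13751 ≈ 0.727.
Interpolate at f ≈ 0.727 with slerp weights a = sin((1−f)δ)/sin δ ≈ 0.667, b = sin(fδ)/sin δ ≈ 1.202.
p = a·p₁ + b·p₂ ≈ (-0.576, -0.792, -0.200); φ = arcsin(p_z) ≈ -11.55°, λ = atan2(p_y, p_x) ≈ -126.02°.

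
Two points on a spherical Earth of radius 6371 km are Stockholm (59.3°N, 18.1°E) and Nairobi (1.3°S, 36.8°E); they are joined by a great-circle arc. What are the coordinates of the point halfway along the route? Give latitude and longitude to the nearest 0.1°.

≈ (29.3°N, 30.5°E)

Write both endpoints as unit vectors p₁, p₂ with components (cos φ cos λ, cos φ sin λ, sin φ).
The central angle between the endpoints is δ = arccos(p₁·p₂) ≈ 1.088 rad (62.4°).
Interpolate at f = 1/2 with slerp weights a = sin((1−f)δ)/sin δ ≈ 0.584, b = sin(fδ)/sin δ ≈ 0.584.
p = a·p₁ + b·p₂ ≈ (0.751, 0.443, 0.489); φ = arcsin(p_z) ≈ 29.29°, λ = atan2(p_y, p_x) ≈ 30.50°.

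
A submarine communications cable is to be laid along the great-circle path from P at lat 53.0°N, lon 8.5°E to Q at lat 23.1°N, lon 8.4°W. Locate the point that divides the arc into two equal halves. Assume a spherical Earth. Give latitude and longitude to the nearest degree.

Write both endpoints as unit vectors p₁, p₂ with components (cos φ cos λ, cos φ sin λ, sin φ).
The central angle between the endpoints is δ = arccos(p₁·p₂) ≈ 0.568 rad (32.5°).
Interpolate at f = 1/2 with slerp weights a = sin((1−f)δ)/sin δ ≈ 0.521, b = sin(fδ)/sin δ ≈ 0.521.
p = a·p₁ + b·p₂ ≈ (0.784, -0.024, 0.620); φ = arcsin(p_z) ≈ 38.34°, λ = atan2(p_y, p_x) ≈ -1.73°.

≈ lat 38°N, lon 2°W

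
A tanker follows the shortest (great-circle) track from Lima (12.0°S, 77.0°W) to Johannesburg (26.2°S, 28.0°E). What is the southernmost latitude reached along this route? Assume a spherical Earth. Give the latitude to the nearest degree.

The great circle lies in the plane with unit normal n̂ = (p₁ × p₂)/|p₁ × p₂|.
Here n̂_z ≈ +0.856; the vertex latitude is φ_max = arccos|n̂_z| ≈ 31.2°.

≈ 31°S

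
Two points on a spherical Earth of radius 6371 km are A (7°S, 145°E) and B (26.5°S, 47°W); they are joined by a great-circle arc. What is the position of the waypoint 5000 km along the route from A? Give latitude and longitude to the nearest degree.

Write both endpoints as unit vectors p₁, p₂ with components (cos φ cos λ, cos φ sin λ, sin φ).
The central angle between the endpoints is δ = arccos(p₁·p₂) ≈ 2.523 rad (144.5°). The total great-circle distance is δ·R ≈ 2.523 × 6371 ≈ 16072 km, so the target fraction is f = 5000/16072 ≈ 0.311.
Interpolate at f ≈ 0.311 with slerp weights a = sin((1−f)δ)/sin δ ≈ 1.700, b = sin(fδ)/sin δ ≈ 1.218.
p = a·p₁ + b·p₂ ≈ (-0.638, 0.170, -0.751); φ = arcsin(p_z) ≈ -48.64°, λ = atan2(p_y, p_x) ≈ 165.06°.

≈ (49°S, 165°E)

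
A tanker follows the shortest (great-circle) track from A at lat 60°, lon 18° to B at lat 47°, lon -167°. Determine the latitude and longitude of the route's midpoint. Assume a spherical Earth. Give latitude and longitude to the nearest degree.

≈ lat 83°, lon 180°

Convert each endpoint to a unit vector on the sphere (x = cos φ cos λ, y = cos φ sin λ, z = sin φ).
The central angle between the endpoints is δ = arccos(p₁·p₂) ≈ 1.273 rad (72.9°).
Interpolate at f = 1/2 with slerp weights a = sin((1−f)δ)/sin δ ≈ 0.622, b = sin(fδ)/sin δ ≈ 0.622.
p = a·p₁ + b·p₂ ≈ (-0.117, 0.001, 0.993); φ = arcsin(p_z) ≈ 83.25°, λ = atan2(p_y, p_x) ≈ 179.67°.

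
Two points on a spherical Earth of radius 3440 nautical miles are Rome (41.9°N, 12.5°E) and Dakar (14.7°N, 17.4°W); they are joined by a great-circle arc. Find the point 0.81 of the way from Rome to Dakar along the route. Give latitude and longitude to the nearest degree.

≈ (20°N, 13°W)

Convert each endpoint to a unit vector on the sphere (x = cos φ cos λ, y = cos φ sin λ, z = sin φ).
The central angle between the endpoints is δ = arccos(p₁·p₂) ≈ 0.654 rad (37.5°).
Interpolate at f = 0.81 with slerp weights a = sin((1−f)δ)/sin δ ≈ 0.204, b = sin(fδ)/sin δ ≈ 0.831.
p = a·p₁ + b·p₂ ≈ (0.915, -0.207, 0.347); φ = arcsin(p_z) ≈ 20.29°, λ = atan2(p_y, p_x) ≈ -12.78°.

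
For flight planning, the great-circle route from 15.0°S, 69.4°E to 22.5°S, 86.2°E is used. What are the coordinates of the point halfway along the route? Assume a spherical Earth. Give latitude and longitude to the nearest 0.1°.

From cos δ = sin φ₁ sin φ₂ + cos φ₁ cos φ₂ cos Δλ, the central angle is δ ≈ 0.307 rad (17.6°).
Interpolate at f = 1/2 with slerp weights a = sin((1−f)δ)/sin δ ≈ 0.506, b = sin(fδ)/sin δ ≈ 0.506.
p = a·p₁ + b·p₂ ≈ (0.203, 0.924, -0.325); φ = arcsin(p_z) ≈ -18.94°, λ = atan2(p_y, p_x) ≈ 77.61°.

≈ 18.9°S, 77.6°E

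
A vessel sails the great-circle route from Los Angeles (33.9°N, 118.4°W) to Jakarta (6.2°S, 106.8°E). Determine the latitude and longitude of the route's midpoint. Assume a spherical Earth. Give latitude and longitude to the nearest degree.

≈ 32°N, 162°E

Write both endpoints as unit vectors p₁, p₂ with components (cos φ cos λ, cos φ sin λ, sin φ).
The central angle between the endpoints is δ = arccos(p₁·p₂) ≈ 2.267 rad (129.9°).
Interpolate at f = 1/2 with slerp weights a = sin((1−f)δ)/sin δ ≈ 1.181, b = sin(fδ)/sin δ ≈ 1.181.
p = a·p₁ + b·p₂ ≈ (-0.806, 0.262, 0.531); φ = arcsin(p_z) ≈ 32.09°, λ = atan2(p_y, p_x) ≈ 162.00°.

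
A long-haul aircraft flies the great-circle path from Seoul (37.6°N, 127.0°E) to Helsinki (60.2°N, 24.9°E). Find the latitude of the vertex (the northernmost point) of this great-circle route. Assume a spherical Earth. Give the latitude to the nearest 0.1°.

The great circle lies in the plane with unit normal n̂ = (p₁ × p₂)/|p₁ × p₂|.
Here n̂_z ≈ -0.430; the vertex latitude is φ_max = arccos|n̂_z| ≈ 64.5°.

≈ 64.5°N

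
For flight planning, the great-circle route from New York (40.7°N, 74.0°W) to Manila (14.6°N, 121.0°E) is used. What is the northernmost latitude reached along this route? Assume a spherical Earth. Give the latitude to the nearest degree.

The great circle lies in the plane with unit normal n̂ = (p₁ × p₂)/|p₁ × p₂|.
Here n̂_z ≈ -0.226; the vertex latitude is φ_max = arccos|n̂_z| ≈ 76.9°.
Check via Clairaut: cos φ_max = |cos φ₁| · sin C = cos(40.7°)·sin(17.4°) ≈ 0.226, again giving ≈ 76.9°.

≈ 77°N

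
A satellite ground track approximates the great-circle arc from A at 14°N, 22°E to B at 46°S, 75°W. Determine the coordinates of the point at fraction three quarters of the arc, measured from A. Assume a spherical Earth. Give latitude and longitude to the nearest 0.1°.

≈ 38.2°S, 40.9°W

Write both endpoints as unit vectors p₁, p₂ with components (cos φ cos λ, cos φ sin λ, sin φ).
The central angle between the endpoints is δ = arccos(p₁·p₂) ≈ 1.830 rad (104.8°).
Interpolate at f = 3/4 with slerp weights a = sin((1−f)δ)/sin δ ≈ 0.457, b = sin(fδ)/sin δ ≈ 1.014.
p = a·p₁ + b·p₂ ≈ (0.593, -0.514, -0.619); φ = arcsin(p_z) ≈ -38.25°, λ = atan2(p_y, p_x) ≈ -40.92°.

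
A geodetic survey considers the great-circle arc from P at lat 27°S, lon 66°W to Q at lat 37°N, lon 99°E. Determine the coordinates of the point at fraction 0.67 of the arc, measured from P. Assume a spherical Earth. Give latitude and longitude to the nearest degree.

The haversine formula gives a central angle δ ≈ 2.860 rad (163.9°) between the endpoints.
Interpolate at f = 0.67 with slerp weights a = sin((1−f)δ)/sin δ ≈ 2.912, b = sin(fδ)/sin δ ≈ 3.384.
p = a·p₁ + b·p₂ ≈ (0.633, 0.299, 0.714); φ = arcsin(p_z) ≈ 45.60°, λ = atan2(p_y, p_x) ≈ 25.29°.

≈ lat 46°N, lon 25°E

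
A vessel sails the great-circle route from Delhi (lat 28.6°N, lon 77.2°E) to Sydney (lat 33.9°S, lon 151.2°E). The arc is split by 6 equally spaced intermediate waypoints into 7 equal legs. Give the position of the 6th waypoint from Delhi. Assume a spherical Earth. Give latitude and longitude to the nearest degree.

Write both endpoints as unit vectors p₁, p₂ with components (cos φ cos λ, cos φ sin λ, sin φ).
The central angle between the endpoints is δ = arccos(p₁·p₂) ≈ 1.637 rad (93.8°).
Interpolate at f = 6/7 with slerp weights a = sin((1−f)δ)/sin δ ≈ 0.232, b = sin(fδ)/sin δ ≈ 0.988.
p = a·p₁ + b·p₂ ≈ (-0.674, 0.594, -0.440); φ = arcsin(p_z) ≈ -26.10°, λ = atan2(p_y, p_x) ≈ 138.59°.

≈ lat 26°S, lon 139°E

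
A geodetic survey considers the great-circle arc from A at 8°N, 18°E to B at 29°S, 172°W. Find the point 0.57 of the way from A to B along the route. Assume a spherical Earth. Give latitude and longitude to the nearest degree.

Write both endpoints as unit vectors p₁, p₂ with components (cos φ cos λ, cos φ sin λ, sin φ).
The central angle between the endpoints is δ = arccos(p₁·p₂) ≈ 2.740 rad (157.0°).
Interpolate at f = 0.57 with slerp weights a = sin((1−f)δ)/sin δ ≈ 2.363, b = sin(fδ)/sin δ ≈ 2.558.
p = a·p₁ + b·p₂ ≈ (0.010, 0.412, -0.911); φ = arcsin(p_z) ≈ -65.67°, λ = atan2(p_y, p_x) ≈ 88.55°.

≈ 66°S, 89°E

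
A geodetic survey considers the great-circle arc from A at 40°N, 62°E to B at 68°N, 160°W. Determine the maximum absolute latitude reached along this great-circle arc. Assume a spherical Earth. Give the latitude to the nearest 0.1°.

The great circle lies in the plane with unit normal n̂ = (p₁ × p₂)/|p₁ × p₂|.
Here n̂_z ≈ +0.208; the vertex latitude is φ_max = arccos|n̂_z| ≈ 78.0°.

≈ 78.0°N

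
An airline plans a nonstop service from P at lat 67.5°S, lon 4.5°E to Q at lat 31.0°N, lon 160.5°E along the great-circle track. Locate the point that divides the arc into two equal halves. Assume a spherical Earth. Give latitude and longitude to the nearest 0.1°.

≈ lat 37.6°S, lon 143.5°E

The haversine formula gives a central angle δ ≈ 2.458 rad (140.9°) between the endpoints.
Interpolate at f = 1/2 with slerp weights a = sin((1−f)δ)/sin δ ≈ 1.492, b = sin(fδ)/sin δ ≈ 1.492.
p = a·p₁ + b·p₂ ≈ (-0.636, 0.472, -0.610); φ = arcsin(p_z) ≈ -37.60°, λ = atan2(p_y, p_x) ≈ 143.45°.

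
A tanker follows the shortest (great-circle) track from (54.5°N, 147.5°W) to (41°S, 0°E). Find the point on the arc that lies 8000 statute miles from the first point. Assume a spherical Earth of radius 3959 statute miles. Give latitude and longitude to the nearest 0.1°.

Write both endpoints as unit vectors p₁, p₂ with components (cos φ cos λ, cos φ sin λ, sin φ).
The central angle between the endpoints is δ = arccos(p₁·p₂) ≈ 2.699 rad (154.7°). The total great-circle distance is δ·R ≈ 2.699 × 3959 ≈ 10686 mi, so the target fraction is f = 8000/10686 ≈ 0.749.
Interpolate at f ≈ 0.749 with slerp weights a = sin((1−f)δ)/sin δ ≈ 1.466, b = sin(fδ)/sin δ ≈ 2.103.
p = a·p₁ + b·p₂ ≈ (0.869, -0.457, -0.186); φ = arcsin(p_z) ≈ -10.74°, λ = atan2(p_y, p_x) ≈ -27.75°.

≈ (10.7°S, 27.7°W)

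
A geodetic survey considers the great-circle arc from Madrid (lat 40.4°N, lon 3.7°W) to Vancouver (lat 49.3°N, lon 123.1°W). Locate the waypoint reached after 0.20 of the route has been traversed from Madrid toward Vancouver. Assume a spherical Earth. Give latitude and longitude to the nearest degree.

The haversine formula gives a central angle δ ≈ 1.321 rad (75.7°) between the endpoints.
Interpolate at f = 0.20 with slerp weights a = sin((1−f)δ)/sin δ ≈ 0.899, b = sin(fδ)/sin δ ≈ 0.269.
p = a·p₁ + b·p₂ ≈ (0.587, -0.191, 0.787); φ = arcsin(p_z) ≈ 51.88°, λ = atan2(p_y, p_x) ≈ -18.06°.

≈ lat 52°N, lon 18°W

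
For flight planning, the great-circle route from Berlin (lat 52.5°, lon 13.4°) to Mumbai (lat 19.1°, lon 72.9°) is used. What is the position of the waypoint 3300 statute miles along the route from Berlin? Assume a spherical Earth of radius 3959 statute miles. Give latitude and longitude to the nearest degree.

≈ lat 26°, lon 67°

Convert each endpoint to a unit vector on the sphere (x = cos φ cos λ, y = cos φ sin λ, z = sin φ).
The central angle between the endpoints is δ = arccos(p₁·p₂) ≈ 0.987 rad (56.5°). The total great-circle distance is δ·R ≈ 0.987 × 3959 ≈ 3906 mi, so the target fraction is f = 3300/3906 ≈ 0.845.
Interpolate at f ≈ 0.845 with slerp weights a = sin((1−f)δ)/sin δ ≈ 0.183, b = sin(fδ)/sin δ ≈ 0.888.
p = a·p₁ + b·p₂ ≈ (0.355, 0.827, 0.435); φ = arcsin(p_z) ≈ 25.81°, λ = atan2(p_y, p_x) ≈ 66.79°.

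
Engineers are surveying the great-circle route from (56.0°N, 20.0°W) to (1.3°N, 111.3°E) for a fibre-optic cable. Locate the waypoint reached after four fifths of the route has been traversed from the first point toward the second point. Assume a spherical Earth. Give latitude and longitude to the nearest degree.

Convert each endpoint to a unit vector on the sphere (x = cos φ cos λ, y = cos φ sin λ, z = sin φ).
The central angle between the endpoints is δ = arccos(p₁·p₂) ≈ 1.929 rad (110.5°).
Interpolate at f = 4/5 with slerp weights a = sin((1−f)δ)/sin δ ≈ 0.402, b = sin(fδ)/sin δ ≈ 1.067.
p = a·p₁ + b·p₂ ≈ (-0.177, 0.917, 0.357); φ = arcsin(p_z) ≈ 20.93°, λ = atan2(p_y, p_x) ≈ 100.89°.

≈ (21°N, 101°E)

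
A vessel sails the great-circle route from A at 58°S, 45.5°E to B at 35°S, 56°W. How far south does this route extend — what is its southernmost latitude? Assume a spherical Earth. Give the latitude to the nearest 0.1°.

The great circle lies in the plane with unit normal n̂ = (p₁ × p₂)/|p₁ × p₂|.
Here n̂_z ≈ -0.464; the vertex latitude is φ_max = arccos|n̂_z| ≈ 62.3°.
Check via Clairaut: cos φ_max = |cos φ₁| · sin C = cos(58.0°)·sin(118.9°) ≈ 0.464, again giving ≈ 62.3°.

≈ 62.3°S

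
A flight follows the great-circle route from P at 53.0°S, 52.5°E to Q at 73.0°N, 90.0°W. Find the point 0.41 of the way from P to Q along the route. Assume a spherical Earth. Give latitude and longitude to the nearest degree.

Write both endpoints as unit vectors p₁, p₂ with components (cos φ cos λ, cos φ sin λ, sin φ).
The central angle between the endpoints is δ = arccos(p₁·p₂) ≈ 2.698 rad (154.6°).
Interpolate at f = 0.41 with slerp weights a = sin((1−f)δ)/sin δ ≈ 2.331, b = sin(fδ)/sin δ ≈ 2.084.
p = a·p₁ + b·p₂ ≈ (0.854, 0.503, 0.132); φ = arcsin(p_z) ≈ 7.57°, λ = atan2(p_y, p_x) ≈ 30.52°.

≈ 8°N, 31°E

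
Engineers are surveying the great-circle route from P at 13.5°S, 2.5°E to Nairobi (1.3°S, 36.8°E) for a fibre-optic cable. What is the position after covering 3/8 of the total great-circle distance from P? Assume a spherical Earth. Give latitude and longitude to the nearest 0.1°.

≈ 9.3°S, 15.6°E

Write both endpoints as unit vectors p₁, p₂ with components (cos φ cos λ, cos φ sin λ, sin φ).
The central angle between the endpoints is δ = arccos(p₁·p₂) ≈ 0.629 rad (36.1°).
Interpolate at f = 3/8 with slerp weights a = sin((1−f)δ)/sin δ ≈ 0.651, b = sin(fδ)/sin δ ≈ 0.397.
p = a·p₁ + b·p₂ ≈ (0.951, 0.266, -0.161); φ = arcsin(p_z) ≈ -9.27°, λ = atan2(p_y, p_x) ≈ 15.61°.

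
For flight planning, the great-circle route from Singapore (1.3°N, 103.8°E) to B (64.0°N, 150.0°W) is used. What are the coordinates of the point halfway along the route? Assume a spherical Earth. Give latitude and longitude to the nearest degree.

Convert each endpoint to a unit vector on the sphere (x = cos φ cos λ, y = cos φ sin λ, z = sin φ).
The central angle between the endpoints is δ = arccos(p₁·p₂) ≈ 1.673 rad (95.8°).
Interpolate at f = 1/2 with slerp weights a = sin((1−f)δ)/sin δ ≈ 0.746, b = sin(fδ)/sin δ ≈ 0.746.
p = a·p₁ + b·p₂ ≈ (-0.461, 0.561, 0.688); φ = arcsin(p_z) ≈ 43.44°, λ = atan2(p_y, p_x) ≈ 129.43°.

≈ (43°N, 129°E)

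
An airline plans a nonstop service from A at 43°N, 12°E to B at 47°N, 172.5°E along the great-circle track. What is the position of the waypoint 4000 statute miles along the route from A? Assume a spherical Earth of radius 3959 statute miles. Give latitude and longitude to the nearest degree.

≈ 75°N, 144°E

Convert each endpoint to a unit vector on the sphere (x = cos φ cos λ, y = cos φ sin λ, z = sin φ).
The central angle between the endpoints is δ = arccos(p₁·p₂) ≈ 1.542 rad (88.4°). The total great-circle distance is δ·R ≈ 1.542 × 3959 ≈ 6106 mi, so the target fraction is f = 4000/6106 ≈ 0.655.
Interpolate at f ≈ 0.655 with slerp weights a = sin((1−f)δ)/sin δ ≈ 0.507, b = sin(fδ)/sin δ ≈ 0.847.
p = a·p₁ + b·p₂ ≈ (-0.210, 0.153, 0.966); φ = arcsin(p_z) ≈ 74.95°, λ = atan2(p_y, p_x) ≈ 144.01°.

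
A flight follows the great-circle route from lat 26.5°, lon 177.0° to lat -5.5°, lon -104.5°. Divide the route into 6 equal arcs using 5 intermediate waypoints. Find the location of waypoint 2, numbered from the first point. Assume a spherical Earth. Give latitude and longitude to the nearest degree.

≈ lat 19°, lon -154°

Convert each endpoint to a unit vector on the sphere (x = cos φ cos λ, y = cos φ sin λ, z = sin φ).
The central angle between the endpoints is δ = arccos(p₁·p₂) ≈ 1.436 rad (82.3°).
Interpolate at f = 2/6 with slerp weights a = sin((1−f)δ)/sin δ ≈ 0.825, b = sin(fδ)/sin δ ≈ 0.465.
p = a·p₁ + b·p₂ ≈ (-0.853, -0.409, 0.324); φ = arcsin(p_z) ≈ 18.88°, λ = atan2(p_y, p_x) ≈ -154.38°.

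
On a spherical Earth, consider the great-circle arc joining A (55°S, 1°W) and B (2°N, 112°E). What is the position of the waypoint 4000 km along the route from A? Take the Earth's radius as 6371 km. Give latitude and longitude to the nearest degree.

≈ (50°S, 60°E)

From cos δ = sin φ₁ sin φ₂ + cos φ₁ cos φ₂ cos Δλ, the central angle is δ ≈ 1.826 rad (104.6°). The total great-circle distance is δ·R ≈ 1.826 × 6371 ≈ 11634 km, so the target fraction is f = 4000/11634 ≈ 0.344.
Interpolate at f ≈ 0.344 with slerp weights a = sin((1−f)δ)/sin δ ≈ 0.963, b = sin(fδ)/sin δ ≈ 0.607.
p = a·p₁ + b·p₂ ≈ (0.325, 0.553, -0.767); φ = arcsin(p_z) ≈ -50.12°, λ = atan2(p_y, p_x) ≈ 59.57°.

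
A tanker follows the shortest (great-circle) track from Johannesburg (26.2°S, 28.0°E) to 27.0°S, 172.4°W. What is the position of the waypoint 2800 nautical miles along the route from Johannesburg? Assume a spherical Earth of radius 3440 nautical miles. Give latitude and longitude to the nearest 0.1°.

≈ 65.3°S, 68.3°E

The haversine formula gives a central angle δ ≈ 2.152 rad (123.3°) between the endpoints. The total great-circle distance is δ·R ≈ 2.152 × 3440 ≈ 7402 nmi, so the target fraction is f = 2800/7402 ≈ 0.378.
Interpolate at f ≈ 0.378 with slerp weights a = sin((1−f)δ)/sin δ ≈ 1.164, b = sin(fδ)/sin δ ≈ 0.870.
p = a·p₁ + b·p₂ ≈ (0.154, 0.388, -0.909); φ = arcsin(p_z) ≈ -65.34°, λ = atan2(p_y, p_x) ≈ 68.34°.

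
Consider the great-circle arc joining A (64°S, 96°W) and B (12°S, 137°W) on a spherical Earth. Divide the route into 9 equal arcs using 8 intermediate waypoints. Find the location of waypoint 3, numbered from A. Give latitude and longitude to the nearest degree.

Write both endpoints as unit vectors p₁, p₂ with components (cos φ cos λ, cos φ sin λ, sin φ).
The central angle between the endpoints is δ = arccos(p₁·p₂) ≈ 1.035 rad (59.3°).
Interpolate at f = 3/9 with slerp weights a = sin((1−f)δ)/sin δ ≈ 0.740, b = sin(fδ)/sin δ ≈ 0.393.
p = a·p₁ + b·p₂ ≈ (-0.315, -0.585, -0.747); φ = arcsin(p_z) ≈ -48.34°, λ = atan2(p_y, p_x) ≈ -118.32°.

≈ (48°S, 118°W)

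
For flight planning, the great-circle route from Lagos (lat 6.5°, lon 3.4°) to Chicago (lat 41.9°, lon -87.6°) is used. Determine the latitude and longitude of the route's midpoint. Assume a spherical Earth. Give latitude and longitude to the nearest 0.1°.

≈ lat 32.4°, lon -33.8°

Convert each endpoint to a unit vector on the sphere (x = cos φ cos λ, y = cos φ sin λ, z = sin φ).
The central angle between the endpoints is δ = arccos(p₁·p₂) ≈ 1.508 rad (86.4°).
Interpolate at f = 1/2 with slerp weights a = sin((1−f)δ)/sin δ ≈ 0.686, b = sin(fδ)/sin δ ≈ 0.686.
p = a·p₁ + b·p₂ ≈ (0.702, -0.470, 0.536); φ = arcsin(p_z) ≈ 32.39°, λ = atan2(p_y, p_x) ≈ -33.80°.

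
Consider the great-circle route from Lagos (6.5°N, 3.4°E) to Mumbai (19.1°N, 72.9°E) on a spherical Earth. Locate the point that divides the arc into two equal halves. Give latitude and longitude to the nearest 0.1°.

The haversine formula gives a central angle δ ≈ 1.196 rad (68.5°) between the endpoints.
Interpolate at f = 1/2 with slerp weights a = sin((1−f)δ)/sin δ ≈ 0.605, b = sin(fδ)/sin δ ≈ 0.605.
p = a·p₁ + b·p₂ ≈ (0.768, 0.582, 0.266); φ = arcsin(p_z) ≈ 15.45°, λ = atan2(p_y, p_x) ≈ 37.15°.

≈ 15.5°N, 37.2°E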